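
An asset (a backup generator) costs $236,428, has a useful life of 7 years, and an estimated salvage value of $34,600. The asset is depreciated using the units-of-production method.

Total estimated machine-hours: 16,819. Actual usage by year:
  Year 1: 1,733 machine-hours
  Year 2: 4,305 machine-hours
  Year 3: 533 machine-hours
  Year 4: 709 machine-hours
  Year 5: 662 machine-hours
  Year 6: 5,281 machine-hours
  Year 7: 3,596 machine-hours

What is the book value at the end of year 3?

$157,576

Depreciable base = $236,428 − $34,600 = $201,828.
Rate = $201,828 / 16,819 machine-hours = $12 per machine-hour.
Year 1: 1,733 × $12 = $20,796. Book value $215,632.
Year 2: 4,305 × $12 = $51,660. Book value $163,972.
Year 3: 533 × $12 = $6,396. Book value $157,576.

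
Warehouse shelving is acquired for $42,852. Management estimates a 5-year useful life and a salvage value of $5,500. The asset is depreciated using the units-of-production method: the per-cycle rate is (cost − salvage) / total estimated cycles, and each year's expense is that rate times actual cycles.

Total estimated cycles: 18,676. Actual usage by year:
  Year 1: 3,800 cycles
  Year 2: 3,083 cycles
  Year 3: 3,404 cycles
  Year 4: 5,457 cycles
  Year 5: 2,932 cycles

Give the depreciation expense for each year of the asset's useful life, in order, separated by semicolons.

$7,600; $6,166; $6,808; $10,914; $5,864

Depreciable base = $42,852 − $5,500 = $37,352.
Rate = $37,352 / 18,676 cycles = $2 per cycle.
Year 1: 3,800 × $2 = $7,600. Book value $35,252.
Year 2: 3,083 × $2 = $6,166. Book value $29,086.
Year 3: 3,404 × $2 = $6,808. Book value $22,278.
Year 4: 5,457 × $2 = $10,914. Book value $11,364.
Year 5: 2,932 × $2 = $5,864. Book value $5,500.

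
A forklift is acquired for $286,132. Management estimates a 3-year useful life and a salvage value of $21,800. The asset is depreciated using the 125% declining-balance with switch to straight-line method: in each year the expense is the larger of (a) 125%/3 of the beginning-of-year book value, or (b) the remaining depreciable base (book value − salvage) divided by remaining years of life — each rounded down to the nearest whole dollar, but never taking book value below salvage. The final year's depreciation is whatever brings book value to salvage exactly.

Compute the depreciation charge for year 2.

Depreciable base = $286,132 − $21,800 = $264,332.
Year 1: DB = ⌊$286,132 × 125%/3⌋ = $119,221; SL = ⌊$264,332/3⌋ = $88,110 → take DB $119,221. Book value $166,911.
Year 2: DB = ⌊$166,911 × 125%/3⌋ = $69,546; SL = ⌊$145,111/2⌋ = $72,555 → take SL $72,555. Book value $94,356.

$72,555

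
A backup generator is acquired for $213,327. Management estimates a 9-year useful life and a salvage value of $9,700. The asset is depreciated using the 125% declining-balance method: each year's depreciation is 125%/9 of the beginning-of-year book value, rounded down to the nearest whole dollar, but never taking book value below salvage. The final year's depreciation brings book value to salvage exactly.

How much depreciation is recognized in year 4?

Depreciable base = $213,327 − $9,700 = $203,627.
Year 1: ⌊$213,327 × 125%/9⌋ = $29,628. Book value $183,699.
Year 2: ⌊$183,699 × 125%/9⌋ = $25,513. Book value $158,186.
Year 3: ⌊$158,186 × 125%/9⌋ = $21,970. Book value $136,216.
Year 4: ⌊$136,216 × 125%/9⌋ = $18,918. Book value $117,298.

$18,918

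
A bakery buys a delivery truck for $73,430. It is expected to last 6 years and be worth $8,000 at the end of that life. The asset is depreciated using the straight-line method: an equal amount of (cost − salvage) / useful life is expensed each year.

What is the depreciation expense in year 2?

$10,905

Depreciable base = $73,430 − $8,000 = $65,430.
Annual expense = $65,430 / 6 = $10,905.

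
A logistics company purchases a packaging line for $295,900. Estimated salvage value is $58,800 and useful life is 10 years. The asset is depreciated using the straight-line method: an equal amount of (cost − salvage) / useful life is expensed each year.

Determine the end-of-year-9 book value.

$82,510

Depreciable base = $295,900 − $58,800 = $237,100.
Annual expense = $237,100 / 10 = $23,710.
End of year 1: book value $272,190.
End of year 2: book value $248,480.
End of year 3: book value $224,770.
End of year 4: book value $201,060.
End of year 5: book value $177,350.
End of year 6: book value $153,640.
End of year 7: book value $129,930.
End of year 8: book value $106,220.
End of year 9: book value $82,510.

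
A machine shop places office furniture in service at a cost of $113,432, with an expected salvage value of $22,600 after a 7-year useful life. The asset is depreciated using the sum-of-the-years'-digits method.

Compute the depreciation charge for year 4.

$12,976

Depreciable base = $113,432 − $22,600 = $90,832.
Sum of the years' digits = 7+6+5+4+3+2+1 = 28.
Year 1: $90,832 × 7/28 = $22,708. Book value $90,724.
Year 2: $90,832 × 6/28 = $19,464. Book value $71,260.
Year 3: $90,832 × 5/28 = $16,220. Book value $55,040.
Year 4: $90,832 × 4/28 = $12,976. Book value $42,064.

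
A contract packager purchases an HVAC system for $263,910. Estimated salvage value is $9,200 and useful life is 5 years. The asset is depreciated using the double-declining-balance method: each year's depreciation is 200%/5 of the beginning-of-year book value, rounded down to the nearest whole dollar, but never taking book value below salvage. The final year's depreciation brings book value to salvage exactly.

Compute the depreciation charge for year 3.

Depreciable base = $263,910 − $9,200 = $254,710.
Year 1: ⌊$263,910 × 200%/5⌋ = $105,564. Book value $158,346.
Year 2: ⌊$158,346 × 200%/5⌋ = $63,338. Book value $95,008.
Year 3: ⌊$95,008 × 200%/5⌋ = $38,003. Book value $57,005.

$38,003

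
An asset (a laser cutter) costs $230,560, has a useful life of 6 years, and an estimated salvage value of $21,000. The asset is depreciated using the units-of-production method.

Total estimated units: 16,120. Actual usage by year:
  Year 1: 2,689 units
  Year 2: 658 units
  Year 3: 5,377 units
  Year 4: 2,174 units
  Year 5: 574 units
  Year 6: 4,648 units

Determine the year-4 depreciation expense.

Depreciable base = $230,560 − $21,000 = $209,560.
Rate = $209,560 / 16,120 units = $13 per unit.
Year 1: 2,689 × $13 = $34,957. Book value $195,603.
Year 2: 658 × $13 = $8,554. Book value $187,049.
Year 3: 5,377 × $13 = $69,901. Book value $117,148.
Year 4: 2,174 × $13 = $28,262. Book value $88,886.

$28,262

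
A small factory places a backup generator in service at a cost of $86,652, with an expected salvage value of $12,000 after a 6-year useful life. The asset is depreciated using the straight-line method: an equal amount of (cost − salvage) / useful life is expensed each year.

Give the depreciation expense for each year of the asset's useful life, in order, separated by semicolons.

$12,442; $12,442; $12,442; $12,442; $12,442; $12,442

Depreciable base = $86,652 − $12,000 = $74,652.
Annual expense = $74,652 / 6 = $12,442.
End of year 1: book value $74,210.
End of year 2: book value $61,768.
End of year 3: book value $49,326.
End of year 4: book value $36,884.
End of year 5: book value $24,442.
End of year 6: book value $12,000.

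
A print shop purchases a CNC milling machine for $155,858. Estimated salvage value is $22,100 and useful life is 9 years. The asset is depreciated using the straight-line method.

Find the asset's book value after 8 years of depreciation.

$36,962

Depreciable base = $155,858 − $22,100 = $133,758.
Annual expense = $133,758 / 9 = $14,862.
End of year 1: book value $140,996.
End of year 2: book value $126,134.
End of year 3: book value $111,272.
End of year 4: book value $96,410.
End of year 5: book value $81,548.
End of year 6: book value $66,686.
End of year 7: book value $51,824.
End of year 8: book value $36,962.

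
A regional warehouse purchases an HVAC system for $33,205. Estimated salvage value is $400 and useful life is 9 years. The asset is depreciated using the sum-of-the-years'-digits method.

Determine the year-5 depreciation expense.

Depreciable base = $33,205 − $400 = $32,805.
Sum of the years' digits = 9+8+7+6+5+4+3+2+1 = 45.
Year 1: $32,805 × 9/45 = $6,561. Book value $26,644.
Year 2: $32,805 × 8/45 = $5,832. Book value $20,812.
Year 3: $32,805 × 7/45 = $5,103. Book value $15,709.
Year 4: $32,805 × 6/45 = $4,374. Book value $11,335.
Year 5: $32,805 × 5/45 = $3,645. Book value $7,690.

$3,645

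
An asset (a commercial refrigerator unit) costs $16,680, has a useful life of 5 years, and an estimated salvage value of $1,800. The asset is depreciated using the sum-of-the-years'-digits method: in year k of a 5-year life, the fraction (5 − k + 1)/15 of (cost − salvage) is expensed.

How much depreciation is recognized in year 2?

$3,968

Depreciable base = $16,680 − $1,800 = $14,880.
Sum of the years' digits = 5+4+3+2+1 = 15.
Year 1: $14,880 × 5/15 = $4,960. Book value $11,720.
Year 2: $14,880 × 4/15 = $3,968. Book value $7,752.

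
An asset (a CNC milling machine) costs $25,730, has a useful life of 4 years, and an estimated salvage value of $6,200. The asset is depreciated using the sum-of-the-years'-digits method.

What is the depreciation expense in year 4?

Depreciable base = $25,730 − $6,200 = $19,530.
Sum of the years' digits = 4+3+2+1 = 10.
Year 1: $19,530 × 4/10 = $7,812. Book value $17,918.
Year 2: $19,530 × 3/10 = $5,859. Book value $12,059.
Year 3: $19,530 × 2/10 = $3,906. Book value $8,153.
Year 4: $19,530 × 1/10 = $1,953. Book value $6,200.

$1,953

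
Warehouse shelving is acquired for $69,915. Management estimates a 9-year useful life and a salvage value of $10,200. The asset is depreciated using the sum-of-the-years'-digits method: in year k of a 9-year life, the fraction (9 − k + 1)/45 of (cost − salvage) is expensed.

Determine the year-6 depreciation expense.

$5,308

Depreciable base = $69,915 − $10,200 = $59,715.
Sum of the years' digits = 9+8+7+6+5+4+3+2+1 = 45.
Year 1: $59,715 × 9/45 = $11,943. Book value $57,972.
Year 2: $59,715 × 8/45 = $10,616. Book value $47,356.
Year 3: $59,715 × 7/45 = $9,289. Book value $38,067.
Year 4: $59,715 × 6/45 = $7,962. Book value $30,105.
Year 5: $59,715 × 5/45 = $6,635. Book value $23,470.
Year 6: $59,715 × 4/45 = $5,308. Book value $18,162.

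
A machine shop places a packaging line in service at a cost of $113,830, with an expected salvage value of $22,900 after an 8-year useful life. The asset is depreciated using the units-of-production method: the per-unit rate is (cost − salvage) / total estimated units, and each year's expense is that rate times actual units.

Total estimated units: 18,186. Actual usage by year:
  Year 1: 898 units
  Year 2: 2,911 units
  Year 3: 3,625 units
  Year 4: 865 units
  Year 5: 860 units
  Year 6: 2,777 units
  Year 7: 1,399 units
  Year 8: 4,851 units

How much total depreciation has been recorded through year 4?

Depreciable base = $113,830 − $22,900 = $90,930.
Rate = $90,930 / 18,186 units = $5 per unit.
Year 1: 898 × $5 = $4,490. Book value $109,340.
Year 2: 2,911 × $5 = $14,555. Book value $94,785.
Year 3: 3,625 × $5 = $18,125. Book value $76,660.
Year 4: 865 × $5 = $4,325. Book value $72,335.
Accumulated through year 4 = $113,830 − $72,335 = $41,495.

$41,495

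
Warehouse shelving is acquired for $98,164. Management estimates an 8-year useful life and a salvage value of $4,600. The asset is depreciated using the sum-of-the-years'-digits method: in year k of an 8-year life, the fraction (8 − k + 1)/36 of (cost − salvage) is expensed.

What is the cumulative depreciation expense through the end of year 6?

Depreciable base = $98,164 − $4,600 = $93,564.
Sum of the years' digits = 8+7+6+5+4+3+2+1 = 36.
Year 1: $93,564 × 8/36 = $20,792. Book value $77,372.
Year 2: $93,564 × 7/36 = $18,193. Book value $59,179.
Year 3: $93,564 × 6/36 = $15,594. Book value $43,585.
Year 4: $93,564 × 5/36 = $12,995. Book value $30,590.
Year 5: $93,564 × 4/36 = $10,396. Book value $20,194.
Year 6: $93,564 × 3/36 = $7,797. Book value $12,397.
Accumulated through year 6 = $98,164 − $12,397 = $85,767.

$85,767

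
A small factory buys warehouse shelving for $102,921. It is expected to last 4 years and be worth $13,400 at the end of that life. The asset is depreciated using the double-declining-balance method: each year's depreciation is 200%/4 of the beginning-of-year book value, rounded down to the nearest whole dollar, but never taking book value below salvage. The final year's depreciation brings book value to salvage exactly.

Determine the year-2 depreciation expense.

Depreciable base = $102,921 − $13,400 = $89,521.
Year 1: ⌊$102,921 × 200%/4⌋ = $51,460. Book value $51,461.
Year 2: ⌊$51,461 × 200%/4⌋ = $25,730. Book value $25,731.

$25,730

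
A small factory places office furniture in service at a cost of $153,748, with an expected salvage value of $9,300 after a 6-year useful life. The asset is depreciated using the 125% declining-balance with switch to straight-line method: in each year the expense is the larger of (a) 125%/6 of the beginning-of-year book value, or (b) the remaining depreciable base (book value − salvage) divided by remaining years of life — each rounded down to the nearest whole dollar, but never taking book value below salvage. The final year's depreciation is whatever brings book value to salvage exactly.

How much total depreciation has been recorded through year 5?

Depreciable base = $153,748 − $9,300 = $144,448.
Year 1: DB = ⌊$153,748 × 125%/6⌋ = $32,030; SL = ⌊$144,448/6⌋ = $24,074 → take DB $32,030. Book value $121,718.
Year 2: DB = ⌊$121,718 × 125%/6⌋ = $25,357; SL = ⌊$112,418/5⌋ = $22,483 → take DB $25,357. Book value $96,361.
Year 3: DB = ⌊$96,361 × 125%/6⌋ = $20,075; SL = ⌊$87,061/4⌋ = $21,765 → take SL $21,765. Book value $74,596.
Year 4: DB = ⌊$74,596 × 125%/6⌋ = $15,540; SL = ⌊$65,296/3⌋ = $21,765 → take SL $21,765. Book value $52,831.
Year 5: DB = ⌊$52,831 × 125%/6⌋ = $11,006; SL = ⌊$43,531/2⌋ = $21,765 → take SL $21,765. Book value $31,066.
Accumulated through year 5 = $153,748 − $31,066 = $122,682.

$122,682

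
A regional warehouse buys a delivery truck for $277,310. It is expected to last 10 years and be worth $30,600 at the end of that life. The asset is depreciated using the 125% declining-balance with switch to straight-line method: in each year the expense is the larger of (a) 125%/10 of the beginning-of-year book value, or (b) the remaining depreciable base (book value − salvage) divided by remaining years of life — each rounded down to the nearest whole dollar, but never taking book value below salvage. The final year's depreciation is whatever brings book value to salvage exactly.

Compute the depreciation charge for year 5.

$21,992

Depreciable base = $277,310 − $30,600 = $246,710.
Year 1: DB = ⌊$277,310 × 125%/10⌋ = $34,663; SL = ⌊$246,710/10⌋ = $24,671 → take DB $34,663. Book value $242,647.
Year 2: DB = ⌊$242,647 × 125%/10⌋ = $30,330; SL = ⌊$212,047/9⌋ = $23,560 → take DB $30,330. Book value $212,317.
Year 3: DB = ⌊$212,317 × 125%/10⌋ = $26,539; SL = ⌊$181,717/8⌋ = $22,714 → take DB $26,539. Book value $185,778.
Year 4: DB = ⌊$185,778 × 125%/10⌋ = $23,222; SL = ⌊$155,178/7⌋ = $22,168 → take DB $23,222. Book value $162,556.
Year 5: DB = ⌊$162,556 × 125%/10⌋ = $20,319; SL = ⌊$131,956/6⌋ = $21,992 → take SL $21,992. Book value $140,564.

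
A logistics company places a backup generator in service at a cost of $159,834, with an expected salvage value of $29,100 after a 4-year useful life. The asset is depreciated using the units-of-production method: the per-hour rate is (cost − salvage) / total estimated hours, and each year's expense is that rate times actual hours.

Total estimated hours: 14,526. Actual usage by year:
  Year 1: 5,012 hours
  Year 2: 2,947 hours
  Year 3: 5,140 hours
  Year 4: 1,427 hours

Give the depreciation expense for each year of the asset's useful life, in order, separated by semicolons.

Depreciable base = $159,834 − $29,100 = $130,734.
Rate = $130,734 / 14,526 hours = $9 per hour.
Year 1: 5,012 × $9 = $45,108. Book value $114,726.
Year 2: 2,947 × $9 = $26,523. Book value $88,203.
Year 3: 5,140 × $9 = $46,260. Book value $41,943.
Year 4: 1,427 × $9 = $12,843. Book value $29,100.

$45,108; $26,523; $46,260; $12,843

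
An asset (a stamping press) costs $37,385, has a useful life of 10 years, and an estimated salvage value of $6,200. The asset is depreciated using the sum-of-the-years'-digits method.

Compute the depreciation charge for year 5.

$3,402

Depreciable base = $37,385 − $6,200 = $31,185.
Sum of the years' digits = 10+9+8+7+6+5+4+3+2+1 = 55.
Year 1: $31,185 × 10/55 = $5,670. Book value $31,715.
Year 2: $31,185 × 9/55 = $5,103. Book value $26,612.
Year 3: $31,185 × 8/55 = $4,536. Book value $22,076.
Year 4: $31,185 × 7/55 = $3,969. Book value $18,107.
Year 5: $31,185 × 6/55 = $3,402. Book value $14,705.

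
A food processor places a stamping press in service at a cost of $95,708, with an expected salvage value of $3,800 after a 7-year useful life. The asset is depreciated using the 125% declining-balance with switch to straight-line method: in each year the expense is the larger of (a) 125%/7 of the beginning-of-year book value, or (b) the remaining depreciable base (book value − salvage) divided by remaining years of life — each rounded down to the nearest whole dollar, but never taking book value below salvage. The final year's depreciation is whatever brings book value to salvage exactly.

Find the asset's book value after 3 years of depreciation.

$52,424

Depreciable base = $95,708 − $3,800 = $91,908.
Year 1: DB = ⌊$95,708 × 125%/7⌋ = $17,090; SL = ⌊$91,908/7⌋ = $13,129 → take DB $17,090. Book value $78,618.
Year 2: DB = ⌊$78,618 × 125%/7⌋ = $14,038; SL = ⌊$74,818/6⌋ = $12,469 → take DB $14,038. Book value $64,580.
Year 3: DB = ⌊$64,580 × 125%/7⌋ = $11,532; SL = ⌊$60,780/5⌋ = $12,156 → take SL $12,156. Book value $52,424.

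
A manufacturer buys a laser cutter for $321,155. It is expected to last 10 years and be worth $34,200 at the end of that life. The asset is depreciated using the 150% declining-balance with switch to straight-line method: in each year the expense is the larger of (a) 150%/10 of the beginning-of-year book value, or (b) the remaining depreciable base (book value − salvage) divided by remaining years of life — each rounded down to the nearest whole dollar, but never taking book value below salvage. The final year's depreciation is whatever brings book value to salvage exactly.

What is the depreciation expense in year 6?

$21,660

Depreciable base = $321,155 − $34,200 = $286,955.
Year 1: DB = ⌊$321,155 × 150%/10⌋ = $48,173; SL = ⌊$286,955/10⌋ = $28,695 → take DB $48,173. Book value $272,982.
Year 2: DB = ⌊$272,982 × 150%/10⌋ = $40,947; SL = ⌊$238,782/9⌋ = $26,531 → take DB $40,947. Book value $232,035.
Year 3: DB = ⌊$232,035 × 150%/10⌋ = $34,805; SL = ⌊$197,835/8⌋ = $24,729 → take DB $34,805. Book value $197,230.
Year 4: DB = ⌊$197,230 × 150%/10⌋ = $29,584; SL = ⌊$163,030/7⌋ = $23,290 → take DB $29,584. Book value $167,646.
Year 5: DB = ⌊$167,646 × 150%/10⌋ = $25,146; SL = ⌊$133,446/6⌋ = $22,241 → take DB $25,146. Book value $142,500.
Year 6: DB = ⌊$142,500 × 150%/10⌋ = $21,375; SL = ⌊$108,300/5⌋ = $21,660 → take SL $21,660. Book value $120,840.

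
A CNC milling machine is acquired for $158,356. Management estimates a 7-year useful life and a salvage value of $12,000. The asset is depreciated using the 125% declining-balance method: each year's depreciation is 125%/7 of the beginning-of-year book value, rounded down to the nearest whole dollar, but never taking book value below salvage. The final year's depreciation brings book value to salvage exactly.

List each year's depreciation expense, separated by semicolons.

Depreciable base = $158,356 − $12,000 = $146,356.
Year 1: ⌊$158,356 × 125%/7⌋ = $28,277. Book value $130,079.
Year 2: ⌊$130,079 × 125%/7⌋ = $23,228. Book value $106,851.
Year 3: ⌊$106,851 × 125%/7⌋ = $19,080. Book value $87,771.
Year 4: ⌊$87,771 × 125%/7⌋ = $15,673. Book value $72,098.
Year 5: ⌊$72,098 × 125%/7⌋ = $12,874. Book value $59,224.
Year 6: ⌊$59,224 × 125%/7⌋ = $10,575. Book value $48,649.
Year 7 (final): $48,649 − $12,000 = $36,649. Book value $12,000.

$28,277; $23,228; $19,080; $15,673; $12,874; $10,575; $36,649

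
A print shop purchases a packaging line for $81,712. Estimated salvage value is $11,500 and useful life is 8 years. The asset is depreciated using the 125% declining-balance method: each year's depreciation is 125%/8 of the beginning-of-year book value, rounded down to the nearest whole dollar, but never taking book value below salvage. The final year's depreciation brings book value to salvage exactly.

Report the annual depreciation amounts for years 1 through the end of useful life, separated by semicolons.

$12,767; $10,772; $9,089; $7,669; $6,471; $5,460; $4,606; $13,378

Depreciable base = $81,712 − $11,500 = $70,212.
Year 1: ⌊$81,712 × 125%/8⌋ = $12,767. Book value $68,945.
Year 2: ⌊$68,945 × 125%/8⌋ = $10,772. Book value $58,173.
Year 3: ⌊$58,173 × 125%/8⌋ = $9,089. Book value $49,084.
Year 4: ⌊$49,084 × 125%/8⌋ = $7,669. Book value $41,415.
Year 5: ⌊$41,415 × 125%/8⌋ = $6,471. Book value $34,944.
Year 6: ⌊$34,944 × 125%/8⌋ = $5,460. Book value $29,484.
Year 7: ⌊$29,484 × 125%/8⌋ = $4,606. Book value $24,878.
Year 8 (final): $24,878 − $11,500 = $13,378. Book value $11,500.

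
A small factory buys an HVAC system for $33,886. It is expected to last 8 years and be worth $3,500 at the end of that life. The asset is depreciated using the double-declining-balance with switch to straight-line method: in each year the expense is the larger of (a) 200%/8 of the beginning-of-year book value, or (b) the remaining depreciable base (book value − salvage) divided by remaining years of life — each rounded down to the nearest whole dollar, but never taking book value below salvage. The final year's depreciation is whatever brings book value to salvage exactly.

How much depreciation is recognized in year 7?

$1,508

Depreciable base = $33,886 − $3,500 = $30,386.
Year 1: DB = ⌊$33,886 × 200%/8⌋ = $8,471; SL = ⌊$30,386/8⌋ = $3,798 → take DB $8,471. Book value $25,415.
Year 2: DB = ⌊$25,415 × 200%/8⌋ = $6,353; SL = ⌊$21,915/7⌋ = $3,130 → take DB $6,353. Book value $19,062.
Year 3: DB = ⌊$19,062 × 200%/8⌋ = $4,765; SL = ⌊$15,562/6⌋ = $2,593 → take DB $4,765. Book value $14,297.
Year 4: DB = ⌊$14,297 × 200%/8⌋ = $3,574; SL = ⌊$10,797/5⌋ = $2,159 → take DB $3,574. Book value $10,723.
Year 5: DB = ⌊$10,723 × 200%/8⌋ = $2,680; SL = ⌊$7,223/4⌋ = $1,805 → take DB $2,680. Book value $8,043.
Year 6: DB = ⌊$8,043 × 200%/8⌋ = $2,010; SL = ⌊$4,543/3⌋ = $1,514 → take DB $2,010. Book value $6,033.
Year 7: DB = ⌊$6,033 × 200%/8⌋ = $1,508; SL = ⌊$2,533/2⌋ = $1,266 → take DB $1,508. Book value $4,525.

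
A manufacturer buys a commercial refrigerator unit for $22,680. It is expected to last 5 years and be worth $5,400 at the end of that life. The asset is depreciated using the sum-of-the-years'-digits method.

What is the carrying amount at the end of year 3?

Depreciable base = $22,680 − $5,400 = $17,280.
Sum of the years' digits = 5+4+3+2+1 = 15.
Year 1: $17,280 × 5/15 = $5,760. Book value $16,920.
Year 2: $17,280 × 4/15 = $4,608. Book value $12,312.
Year 3: $17,280 × 3/15 = $3,456. Book value $8,856.

$8,856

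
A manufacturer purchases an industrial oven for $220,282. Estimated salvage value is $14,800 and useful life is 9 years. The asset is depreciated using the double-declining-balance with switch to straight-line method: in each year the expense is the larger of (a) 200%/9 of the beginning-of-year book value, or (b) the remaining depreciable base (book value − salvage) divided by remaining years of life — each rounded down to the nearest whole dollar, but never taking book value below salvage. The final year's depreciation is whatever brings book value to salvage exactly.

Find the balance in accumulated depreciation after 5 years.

$157,582

Depreciable base = $220,282 − $14,800 = $205,482.
Year 1: DB = ⌊$220,282 × 200%/9⌋ = $48,951; SL = ⌊$205,482/9⌋ = $22,831 → take DB $48,951. Book value $171,331.
Year 2: DB = ⌊$171,331 × 200%/9⌋ = $38,073; SL = ⌊$156,531/8⌋ = $19,566 → take DB $38,073. Book value $133,258.
Year 3: DB = ⌊$133,258 × 200%/9⌋ = $29,612; SL = ⌊$118,458/7⌋ = $16,922 → take DB $29,612. Book value $103,646.
Year 4: DB = ⌊$103,646 × 200%/9⌋ = $23,032; SL = ⌊$88,846/6⌋ = $14,807 → take DB $23,032. Book value $80,614.
Year 5: DB = ⌊$80,614 × 200%/9⌋ = $17,914; SL = ⌊$65,814/5⌋ = $13,162 → take DB $17,914. Book value $62,700.
Accumulated through year 5 = $220,282 − $62,700 = $157,582.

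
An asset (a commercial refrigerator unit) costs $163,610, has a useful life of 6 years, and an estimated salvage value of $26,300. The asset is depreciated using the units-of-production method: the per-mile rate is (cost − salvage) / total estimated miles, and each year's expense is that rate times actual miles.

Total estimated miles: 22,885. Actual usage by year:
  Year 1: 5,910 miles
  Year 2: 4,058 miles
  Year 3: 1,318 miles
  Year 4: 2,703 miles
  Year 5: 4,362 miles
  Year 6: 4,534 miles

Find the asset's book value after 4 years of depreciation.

Depreciable base = $163,610 − $26,300 = $137,310.
Rate = $137,310 / 22,885 miles = $6 per mile.
Year 1: 5,910 × $6 = $35,460. Book value $128,150.
Year 2: 4,058 × $6 = $24,348. Book value $103,802.
Year 3: 1,318 × $6 = $7,908. Book value $95,894.
Year 4: 2,703 × $6 = $16,218. Book value $79,676.

$79,676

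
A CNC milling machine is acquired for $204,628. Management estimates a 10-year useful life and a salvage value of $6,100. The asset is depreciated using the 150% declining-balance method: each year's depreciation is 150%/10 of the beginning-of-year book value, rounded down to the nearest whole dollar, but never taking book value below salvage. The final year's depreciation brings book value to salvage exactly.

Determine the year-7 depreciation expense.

$11,576

Depreciable base = $204,628 − $6,100 = $198,528.
Year 1: ⌊$204,628 × 150%/10⌋ = $30,694. Book value $173,934.
Year 2: ⌊$173,934 × 150%/10⌋ = $26,090. Book value $147,844.
Year 3: ⌊$147,844 × 150%/10⌋ = $22,176. Book value $125,668.
Year 4: ⌊$125,668 × 150%/10⌋ = $18,850. Book value $106,818.
Year 5: ⌊$106,818 × 150%/10⌋ = $16,022. Book value $90,796.
Year 6: ⌊$90,796 × 150%/10⌋ = $13,619. Book value $77,177.
Year 7: ⌊$77,177 × 150%/10⌋ = $11,576. Book value $65,601.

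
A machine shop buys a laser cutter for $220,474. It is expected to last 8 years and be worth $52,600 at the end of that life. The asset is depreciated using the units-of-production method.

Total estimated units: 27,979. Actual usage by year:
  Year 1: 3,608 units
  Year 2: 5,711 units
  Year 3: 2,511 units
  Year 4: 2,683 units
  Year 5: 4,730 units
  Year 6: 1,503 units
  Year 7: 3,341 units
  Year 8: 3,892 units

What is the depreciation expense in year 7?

Depreciable base = $220,474 − $52,600 = $167,874.
Rate = $167,874 / 27,979 units = $6 per unit.
Year 1: 3,608 × $6 = $21,648. Book value $198,826.
Year 2: 5,711 × $6 = $34,266. Book value $164,560.
Year 3: 2,511 × $6 = $15,066. Book value $149,494.
Year 4: 2,683 × $6 = $16,098. Book value $133,396.
Year 5: 4,730 × $6 = $28,380. Book value $105,016.
Year 6: 1,503 × $6 = $9,018. Book value $95,998.
Year 7: 3,341 × $6 = $20,046. Book value $75,952.

$20,046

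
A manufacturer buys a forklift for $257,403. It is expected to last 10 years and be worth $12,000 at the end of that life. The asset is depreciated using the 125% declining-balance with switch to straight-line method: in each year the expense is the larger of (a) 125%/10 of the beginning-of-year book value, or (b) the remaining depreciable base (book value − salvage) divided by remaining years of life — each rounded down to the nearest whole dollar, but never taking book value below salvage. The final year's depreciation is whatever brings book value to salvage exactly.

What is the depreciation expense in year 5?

$22,920

Depreciable base = $257,403 − $12,000 = $245,403.
Year 1: DB = ⌊$257,403 × 125%/10⌋ = $32,175; SL = ⌊$245,403/10⌋ = $24,540 → take DB $32,175. Book value $225,228.
Year 2: DB = ⌊$225,228 × 125%/10⌋ = $28,153; SL = ⌊$213,228/9⌋ = $23,692 → take DB $28,153. Book value $197,075.
Year 3: DB = ⌊$197,075 × 125%/10⌋ = $24,634; SL = ⌊$185,075/8⌋ = $23,134 → take DB $24,634. Book value $172,441.
Year 4: DB = ⌊$172,441 × 125%/10⌋ = $21,555; SL = ⌊$160,441/7⌋ = $22,920 → take SL $22,920. Book value $149,521.
Year 5: DB = ⌊$149,521 × 125%/10⌋ = $18,690; SL = ⌊$137,521/6⌋ = $22,920 → take SL $22,920. Book value $126,601.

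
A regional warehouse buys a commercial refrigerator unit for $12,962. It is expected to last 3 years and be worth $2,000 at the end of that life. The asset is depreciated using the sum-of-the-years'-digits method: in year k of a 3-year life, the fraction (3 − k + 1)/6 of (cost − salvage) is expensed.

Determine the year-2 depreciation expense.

Depreciable base = $12,962 − $2,000 = $10,962.
Sum of the years' digits = 3+2+1 = 6.
Year 1: $10,962 × 3/6 = $5,481. Book value $7,481.
Year 2: $10,962 × 2/6 = $3,654. Book value $3,827.

$3,654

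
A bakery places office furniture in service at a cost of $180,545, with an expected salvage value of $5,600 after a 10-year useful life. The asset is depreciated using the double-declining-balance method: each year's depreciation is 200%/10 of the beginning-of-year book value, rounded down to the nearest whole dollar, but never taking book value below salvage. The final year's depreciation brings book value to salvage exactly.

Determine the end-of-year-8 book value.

Depreciable base = $180,545 − $5,600 = $174,945.
Year 1: ⌊$180,545 × 200%/10⌋ = $36,109. Book value $144,436.
Year 2: ⌊$144,436 × 200%/10⌋ = $28,887. Book value $115,549.
Year 3: ⌊$115,549 × 200%/10⌋ = $23,109. Book value $92,440.
Year 4: ⌊$92,440 × 200%/10⌋ = $18,488. Book value $73,952.
Year 5: ⌊$73,952 × 200%/10⌋ = $14,790. Book value $59,162.
Year 6: ⌊$59,162 × 200%/10⌋ = $11,832. Book value $47,330.
Year 7: ⌊$47,330 × 200%/10⌋ = $9,466. Book value $37,864.
Year 8: ⌊$37,864 × 200%/10⌋ = $7,572. Book value $30,292.

$30,292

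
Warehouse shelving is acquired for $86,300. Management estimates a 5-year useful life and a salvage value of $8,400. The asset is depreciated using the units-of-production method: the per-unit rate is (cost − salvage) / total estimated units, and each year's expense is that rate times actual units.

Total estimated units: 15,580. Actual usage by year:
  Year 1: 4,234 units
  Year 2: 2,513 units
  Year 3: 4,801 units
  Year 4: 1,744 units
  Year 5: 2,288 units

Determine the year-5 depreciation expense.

$11,440

Depreciable base = $86,300 − $8,400 = $77,900.
Rate = $77,900 / 15,580 units = $5 per unit.
Year 1: 4,234 × $5 = $21,170. Book value $65,130.
Year 2: 2,513 × $5 = $12,565. Book value $52,565.
Year 3: 4,801 × $5 = $24,005. Book value $28,560.
Year 4: 1,744 × $5 = $8,720. Book value $19,840.
Year 5: 2,288 × $5 = $11,440. Book value $8,400.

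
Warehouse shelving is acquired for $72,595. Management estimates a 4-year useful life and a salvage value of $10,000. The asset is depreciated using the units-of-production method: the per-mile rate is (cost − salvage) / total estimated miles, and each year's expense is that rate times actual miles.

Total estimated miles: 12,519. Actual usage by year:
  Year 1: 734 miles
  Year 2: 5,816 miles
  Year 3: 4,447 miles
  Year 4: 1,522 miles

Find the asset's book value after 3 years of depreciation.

Depreciable base = $72,595 − $10,000 = $62,595.
Rate = $62,595 / 12,519 miles = $5 per mile.
Year 1: 734 × $5 = $3,670. Book value $68,925.
Year 2: 5,816 × $5 = $29,080. Book value $39,845.
Year 3: 4,447 × $5 = $22,235. Book value $17,610.

$17,610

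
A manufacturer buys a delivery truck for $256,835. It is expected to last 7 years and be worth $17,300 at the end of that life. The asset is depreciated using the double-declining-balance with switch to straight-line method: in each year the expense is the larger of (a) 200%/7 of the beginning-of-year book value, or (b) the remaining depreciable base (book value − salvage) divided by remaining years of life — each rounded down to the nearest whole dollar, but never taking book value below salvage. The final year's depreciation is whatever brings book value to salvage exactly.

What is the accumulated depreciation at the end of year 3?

$163,235

Depreciable base = $256,835 − $17,300 = $239,535.
Year 1: DB = ⌊$256,835 × 200%/7⌋ = $73,381; SL = ⌊$239,535/7⌋ = $34,219 → take DB $73,381. Book value $183,454.
Year 2: DB = ⌊$183,454 × 200%/7⌋ = $52,415; SL = ⌊$166,154/6⌋ = $27,692 → take DB $52,415. Book value $131,039.
Year 3: DB = ⌊$131,039 × 200%/7⌋ = $37,439; SL = ⌊$113,739/5⌋ = $22,747 → take DB $37,439. Book value $93,600.
Accumulated through year 3 = $256,835 − $93,600 = $163,235.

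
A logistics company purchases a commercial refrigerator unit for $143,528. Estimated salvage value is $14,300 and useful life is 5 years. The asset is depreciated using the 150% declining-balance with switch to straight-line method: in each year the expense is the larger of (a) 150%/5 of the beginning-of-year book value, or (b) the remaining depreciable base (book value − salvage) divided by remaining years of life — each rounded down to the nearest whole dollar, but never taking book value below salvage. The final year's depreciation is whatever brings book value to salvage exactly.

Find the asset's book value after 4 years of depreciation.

Depreciable base = $143,528 − $14,300 = $129,228.
Year 1: DB = ⌊$143,528 × 150%/5⌋ = $43,058; SL = ⌊$129,228/5⌋ = $25,845 → take DB $43,058. Book value $100,470.
Year 2: DB = ⌊$100,470 × 150%/5⌋ = $30,141; SL = ⌊$86,170/4⌋ = $21,542 → take DB $30,141. Book value $70,329.
Year 3: DB = ⌊$70,329 × 150%/5⌋ = $21,098; SL = ⌊$56,029/3⌋ = $18,676 → take DB $21,098. Book value $49,231.
Year 4: DB = ⌊$49,231 × 150%/5⌋ = $14,769; SL = ⌊$34,931/2⌋ = $17,465 → take SL $17,465. Book value $31,766.

$31,766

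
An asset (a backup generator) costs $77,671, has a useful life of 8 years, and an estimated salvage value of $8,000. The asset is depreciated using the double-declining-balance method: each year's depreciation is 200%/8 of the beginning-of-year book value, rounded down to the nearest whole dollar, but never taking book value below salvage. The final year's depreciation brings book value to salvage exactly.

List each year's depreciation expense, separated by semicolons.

$19,417; $14,563; $10,922; $8,192; $6,144; $4,608; $3,456; $2,369

Depreciable base = $77,671 − $8,000 = $69,671.
Year 1: ⌊$77,671 × 200%/8⌋ = $19,417. Book value $58,254.
Year 2: ⌊$58,254 × 200%/8⌋ = $14,563. Book value $43,691.
Year 3: ⌊$43,691 × 200%/8⌋ = $10,922. Book value $32,769.
Year 4: ⌊$32,769 × 200%/8⌋ = $8,192. Book value $24,577.
Year 5: ⌊$24,577 × 200%/8⌋ = $6,144. Book value $18,433.
Year 6: ⌊$18,433 × 200%/8⌋ = $4,608. Book value $13,825.
Year 7: ⌊$13,825 × 200%/8⌋ = $3,456. Book value $10,369.
Year 8 (final): $10,369 − $8,000 = $2,369. Book value $8,000.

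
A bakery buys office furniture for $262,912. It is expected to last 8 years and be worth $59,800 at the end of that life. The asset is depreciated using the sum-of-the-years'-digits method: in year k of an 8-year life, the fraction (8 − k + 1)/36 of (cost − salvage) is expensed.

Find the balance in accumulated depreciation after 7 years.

$197,470

Depreciable base = $262,912 − $59,800 = $203,112.
Sum of the years' digits = 8+7+6+5+4+3+2+1 = 36.
Year 1: $203,112 × 8/36 = $45,136. Book value $217,776.
Year 2: $203,112 × 7/36 = $39,494. Book value $178,282.
Year 3: $203,112 × 6/36 = $33,852. Book value $144,430.
Year 4: $203,112 × 5/36 = $28,210. Book value $116,220.
Year 5: $203,112 × 4/36 = $22,568. Book value $93,652.
Year 6: $203,112 × 3/36 = $16,926. Book value $76,726.
Year 7: $203,112 × 2/36 = $11,284. Book value $65,442.
Accumulated through year 7 = $262,912 − $65,442 = $197,470.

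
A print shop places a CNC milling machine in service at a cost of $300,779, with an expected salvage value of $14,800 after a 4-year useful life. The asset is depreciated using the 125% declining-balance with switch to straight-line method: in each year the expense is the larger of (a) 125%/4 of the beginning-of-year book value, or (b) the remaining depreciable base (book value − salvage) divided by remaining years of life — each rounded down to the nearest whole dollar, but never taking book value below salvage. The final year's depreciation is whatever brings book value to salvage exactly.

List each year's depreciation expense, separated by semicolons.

$93,993; $64,620; $63,683; $63,683

Depreciable base = $300,779 − $14,800 = $285,979.
Year 1: DB = ⌊$300,779 × 125%/4⌋ = $93,993; SL = ⌊$285,979/4⌋ = $71,494 → take DB $93,993. Book value $206,786.
Year 2: DB = ⌊$206,786 × 125%/4⌋ = $64,620; SL = ⌊$191,986/3⌋ = $63,995 → take DB $64,620. Book value $142,166.
Year 3: DB = ⌊$142,166 × 125%/4⌋ = $44,426; SL = ⌊$127,366/2⌋ = $63,683 → take SL $63,683. Book value $78,483.
Year 4 (final): $78,483 − $14,800 = $63,683. Book value $14,800.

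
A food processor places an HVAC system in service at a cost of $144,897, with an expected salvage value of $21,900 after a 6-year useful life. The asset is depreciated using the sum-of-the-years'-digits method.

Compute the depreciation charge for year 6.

Depreciable base = $144,897 − $21,900 = $122,997.
Sum of the years' digits = 6+5+4+3+2+1 = 21.
Year 1: $122,997 × 6/21 = $35,142. Book value $109,755.
Year 2: $122,997 × 5/21 = $29,285. Book value $80,470.
Year 3: $122,997 × 4/21 = $23,428. Book value $57,042.
Year 4: $122,997 × 3/21 = $17,571. Book value $39,471.
Year 5: $122,997 × 2/21 = $11,714. Book value $27,757.
Year 6: $122,997 × 1/21 = $5,857. Book value $21,900.

$5,857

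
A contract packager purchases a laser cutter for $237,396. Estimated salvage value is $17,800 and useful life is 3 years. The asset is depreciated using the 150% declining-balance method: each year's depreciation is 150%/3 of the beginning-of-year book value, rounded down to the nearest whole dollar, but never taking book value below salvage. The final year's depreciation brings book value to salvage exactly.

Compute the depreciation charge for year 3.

Depreciable base = $237,396 − $17,800 = $219,596.
Year 1: ⌊$237,396 × 150%/3⌋ = $118,698. Book value $118,698.
Year 2: ⌊$118,698 × 150%/3⌋ = $59,349. Book value $59,349.
Year 3 (final): $59,349 − $17,800 = $41,549. Book value $17,800.

$41,549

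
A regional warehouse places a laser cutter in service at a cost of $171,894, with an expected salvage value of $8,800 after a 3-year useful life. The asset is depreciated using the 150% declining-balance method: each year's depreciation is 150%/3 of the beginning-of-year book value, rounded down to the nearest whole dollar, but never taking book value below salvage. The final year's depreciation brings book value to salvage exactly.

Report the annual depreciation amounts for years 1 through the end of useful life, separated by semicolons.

Depreciable base = $171,894 − $8,800 = $163,094.
Year 1: ⌊$171,894 × 150%/3⌋ = $85,947. Book value $85,947.
Year 2: ⌊$85,947 × 150%/3⌋ = $42,973. Book value $42,974.
Year 3 (final): $42,974 − $8,800 = $34,174. Book value $8,800.

$85,947; $42,973; $34,174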